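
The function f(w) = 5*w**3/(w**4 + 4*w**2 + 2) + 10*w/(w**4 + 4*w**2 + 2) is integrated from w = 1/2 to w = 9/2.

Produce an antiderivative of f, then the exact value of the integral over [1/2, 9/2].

The substitution u = w**4 + 4*w**2 + 2 works: f is exactly (dF/du)*(du/dw) for that inner function.
F(w) = 5*log(w**4 + 4*w**2 + 2)/4 is an antiderivative of f.
Check: d/dw[5*log(w**4 + 4*w**2 + 2)/4] = (5*w**3 + 10*w)/(w**4 + 4*w**2 + 2), which equals f(w).
F(9/2) = 5*log(7889/16)/4; F(1/2) = 5*log(49/16)/4.
Integral = F(9/2) - F(1/2) = -5*log(49/16)/4 + 5*log(7889/16)/4.

Antiderivative: F(w) = 5*log(w**4 + 4*w**2 + 2)/4; value = -5*log(49/16)/4 + 5*log(7889/16)/4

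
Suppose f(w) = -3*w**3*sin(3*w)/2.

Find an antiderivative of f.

An antiderivative is F(w) = w**3*cos(3*w)/2 - w**2*sin(3*w)/2 - w*cos(3*w)/3 + sin(3*w)/9.

Differentiate the proposed F(w) back; it has to land on f(w) exactly.
Check: d/dw[w**3*cos(3*w)/2 - w**2*sin(3*w)/2 - w*cos(3*w)/3 + sin(3*w)/9] = -3*w**3*sin(3*w)/2 = f(w).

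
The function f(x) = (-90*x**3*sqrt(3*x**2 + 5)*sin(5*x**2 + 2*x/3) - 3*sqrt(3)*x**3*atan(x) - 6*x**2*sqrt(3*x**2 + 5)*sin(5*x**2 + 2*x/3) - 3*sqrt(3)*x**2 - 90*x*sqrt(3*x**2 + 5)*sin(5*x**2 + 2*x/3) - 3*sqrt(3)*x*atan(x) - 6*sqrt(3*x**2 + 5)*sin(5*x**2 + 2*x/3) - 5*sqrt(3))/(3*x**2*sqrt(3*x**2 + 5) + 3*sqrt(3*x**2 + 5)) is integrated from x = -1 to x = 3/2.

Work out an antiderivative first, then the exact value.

An antiderivative F(x) passes only if d/dx[F] lands on f(x) exactly.
F(x) = -sqrt(x**2 + 5/3)*atan(x) + 3*cos(5*x**2 + 2*x/3) is an antiderivative of f.
Check: d/dx[-sqrt(x**2 + 5/3)*atan(x) + 3*cos(5*x**2 + 2*x/3)] = (-30*sqrt(3)*x**3*sqrt(3*x**2 + 5)*sin(5*x**2 + 2*x/3) - 3*x**3*atan(x) - 2*sqrt(3)*x**2*sqrt(3*x**2 + 5)*sin(5*x**2 + 2*x/3) - 3*x**2 - 30*sqrt(3)*x*sqrt(3*x**2 + 5)*sin(5*x**2 + 2*x/3) - 3*x*atan(x) - 2*sqrt(3)*sqrt(3*x**2 + 5)*sin(5*x**2 + 2*x/3) - 5)/(sqrt(3)*x**2*sqrt(3*x**2 + 5) + sqrt(3)*sqrt(3*x**2 + 5)), which equals f(x).
F(3/2) = -sqrt(141)*atan(3/2)/6 + 3*cos(49/4); F(-1) = 3*cos(13/3) + sqrt(6)*pi/6.
Integral = F(3/2) - F(-1) = -sqrt(141)*atan(3/2)/6 - sqrt(6)*pi/6 - 3*cos(13/3) + 3*cos(49/4).

Antiderivative: F(x) = -sqrt(x**2 + 5/3)*atan(x) + 3*cos(5*x**2 + 2*x/3); value = -sqrt(141)*atan(3/2)/6 - sqrt(6)*pi/6 - 3*cos(13/3) + 3*cos(49/4)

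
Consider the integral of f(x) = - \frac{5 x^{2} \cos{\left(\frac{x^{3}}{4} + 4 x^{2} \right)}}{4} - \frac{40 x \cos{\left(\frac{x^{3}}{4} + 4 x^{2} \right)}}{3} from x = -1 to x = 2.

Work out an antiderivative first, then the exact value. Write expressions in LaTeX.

The substitution u = \frac{x^{3}}{4} + 4 x^{2} works: f is exactly (dF/du)*(du/dx) for that inner function.
F(x) = - \frac{5 \sin{\left(\frac{x^{3}}{4} + 4 x^{2} \right)}}{3} is an antiderivative of f.
Check: d/dx[- \frac{5 \sin{\left(\frac{x^{3}}{4} + 4 x^{2} \right)}}{3}] = - \frac{5 x^{2} \cos{\left(\frac{x^{3}}{4} + 4 x^{2} \right)}}{4} - \frac{40 x \cos{\left(\frac{x^{3}}{4} + 4 x^{2} \right)}}{3} = f(x).
F(2) = - \frac{5 \sin{\left(18 \right)}}{3}; F(-1) = - \frac{5 \sin{\left(\frac{15}{4} \right)}}{3}.
Integral = F(2) - F(-1) = \frac{5 \sin{\left(\frac{15}{4} \right)}}{3} - \frac{5 \sin{\left(18 \right)}}{3}.

Antiderivative: F(x) = - \frac{5 \sin{\left(\frac{x^{3}}{4} + 4 x^{2} \right)}}{3}; value = \frac{5 \sin{\left(\frac{15}{4} \right)}}{3} - \frac{5 \sin{\left(18 \right)}}{3}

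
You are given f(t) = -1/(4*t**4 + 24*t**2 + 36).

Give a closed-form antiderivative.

Recover f(t) by differentiating a candidate F(t); any mismatch rules it out.
Check: d/dt[-t/(24*t**2 + 72) - sqrt(3)*atan(sqrt(3)*t/3)/72] = -1/(4*t**4 + 24*t**2 + 36) = f(t).

An antiderivative is F(t) = -t/(24*t**2 + 72) - sqrt(3)*atan(sqrt(3)*t/3)/72.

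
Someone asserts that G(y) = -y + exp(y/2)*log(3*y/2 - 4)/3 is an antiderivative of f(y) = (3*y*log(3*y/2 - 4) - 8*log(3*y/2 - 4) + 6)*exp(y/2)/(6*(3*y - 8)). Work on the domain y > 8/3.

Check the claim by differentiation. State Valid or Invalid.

Invalid: d/dy[G] - f = -1, which is not 0.

d/dy[G] = (3*y*exp(y/2)*log(3*y/2 - 4) - 18*y - 8*exp(y/2)*log(3*y/2 - 4) + 6*exp(y/2) + 48)/(18*y - 48)
d/dy[G] - f(y) = -1 != 0.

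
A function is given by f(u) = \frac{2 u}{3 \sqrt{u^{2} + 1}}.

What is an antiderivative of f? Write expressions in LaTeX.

An antiderivative is F(u) = \frac{2 \sqrt{u^{2} + 1}}{3}.

The substitution w = u^{2} + 1 works: f is exactly (dF/dw)*(dw/du) for that inner function.
Check: d/du[\frac{2 \sqrt{u^{2} + 1}}{3}] = \frac{2 u}{3 \sqrt{u^{2} + 1}} = f(u).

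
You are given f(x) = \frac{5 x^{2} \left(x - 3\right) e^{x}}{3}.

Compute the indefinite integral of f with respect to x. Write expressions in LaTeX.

Recognize the product-rule pattern: f = u'v + uv' with u = \frac{5 x^{3}}{3} - 10 x^{2} + 20 x - 20, v = e^{x}, so integration by parts undoes it.
Check: d/dx[\frac{\left(5 x^{3} - 30 x^{2} + 60 x - 60\right) e^{x}}{3}] = \frac{5 x^{3} e^{x}}{3} - 5 x^{2} e^{x}, which equals f(x).

F(x) = \frac{\left(5 x^{3} - 30 x^{2} + 60 x - 60\right) e^{x}}{3} + C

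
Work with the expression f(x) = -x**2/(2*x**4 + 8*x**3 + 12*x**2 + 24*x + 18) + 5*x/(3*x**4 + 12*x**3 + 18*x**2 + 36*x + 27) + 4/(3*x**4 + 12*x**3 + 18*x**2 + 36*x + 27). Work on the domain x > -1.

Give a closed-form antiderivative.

Factor the denominator (6*(x + 1)*(x + 3)*(x**2 + 3)) and decompose: f = -(17*x - 30)/(72*(x**2 + 3)) + 49/(144*(x + 3)) - 5/(48*(x + 1)); each piece integrates to a log, atan, or power term.
Check: d/dx[(-15*log(x + 1) + 49*log(x + 3) - 17*log(x**2 + 3) + 20*sqrt(3)*atan(sqrt(3)*x/3))/144] = (-3*x**2 + 10*x + 8)/(6*x**4 + 24*x**3 + 36*x**2 + 72*x + 54), which equals f(x).

An antiderivative is F(x) = (-15*log(x + 1) + 49*log(x + 3) - 17*log(x**2 + 3) + 20*sqrt(3)*atan(sqrt(3)*x/3))/144.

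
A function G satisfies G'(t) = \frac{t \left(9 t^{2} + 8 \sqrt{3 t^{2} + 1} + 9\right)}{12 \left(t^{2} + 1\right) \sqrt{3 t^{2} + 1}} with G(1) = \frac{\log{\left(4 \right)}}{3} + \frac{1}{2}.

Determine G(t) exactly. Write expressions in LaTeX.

G(t) = \frac{\sqrt{3 t^{2} + 1}}{4} + \frac{\log{\left(2 t^{2} + 2 \right)}}{3}

Since d/dt undoes antidifferentiation here, G(t) must give back the stated G'(t).
A general antiderivative is \frac{\sqrt{3 t^{2} + 1}}{4} + \frac{\log{\left(2 t^{2} + 2 \right)}}{3} + C.
The condition gives C = \frac{\log{\left(4 \right)}}{3} + \frac{1}{2} - (\frac{\log{\left(4 \right)}}{3} + \frac{1}{2}) = 0.
So G(t) = \frac{\sqrt{3 t^{2} + 1}}{4} + \frac{\log{\left(2 t^{2} + 2 \right)}}{3}.
Check: d/dt[\frac{\sqrt{3 t^{2} + 1}}{4} + \frac{\log{\left(2 t^{2} + 2 \right)}}{3}] = \frac{9 t^{3} + 8 t \sqrt{3 t^{2} + 1} + 9 t}{12 t^{2} \sqrt{3 t^{2} + 1} + 12 \sqrt{3 t^{2} + 1}}, which equals G'(t).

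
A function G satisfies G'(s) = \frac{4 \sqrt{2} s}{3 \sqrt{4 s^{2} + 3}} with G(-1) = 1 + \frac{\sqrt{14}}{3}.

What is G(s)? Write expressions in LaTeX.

The substitution u = 2 s^{2} + \frac{3}{2} works: G'(s) is exactly (dG/du)*(du/ds) for that inner function.
A general antiderivative is \frac{2 \sqrt{2 s^{2} + \frac{3}{2}}}{3} + C.
The condition gives C = 1 + \frac{\sqrt{14}}{3} - (\frac{\sqrt{14}}{3}) = 1.
So G(s) = \frac{2 \sqrt{2 s^{2} + \frac{3}{2}}}{3} + 1.
Check: d/ds[\frac{2 \sqrt{2 s^{2} + \frac{3}{2}}}{3} + 1] = \frac{4 \sqrt{2} s}{3 \sqrt{4 s^{2} + 3}} = G'(s).

G(s) = \frac{2 \sqrt{2 s^{2} + \frac{3}{2}}}{3} + 1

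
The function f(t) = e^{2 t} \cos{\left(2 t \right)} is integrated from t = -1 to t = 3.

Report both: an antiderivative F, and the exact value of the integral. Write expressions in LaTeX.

Any candidate F(t) must reproduce f(t) exactly when differentiated.
F(t) = \frac{\left(\sin{\left(2 t \right)} + \cos{\left(2 t \right)}\right) e^{2 t}}{4} is an antiderivative of f.
Check: d/dt[\frac{\left(\sin{\left(2 t \right)} + \cos{\left(2 t \right)}\right) e^{2 t}}{4}] = e^{2 t} \cos{\left(2 t \right)} = f(t).
F(3) = \frac{e^{6} \sin{\left(6 \right)}}{4} + \frac{e^{6} \cos{\left(6 \right)}}{4}; F(-1) = - \frac{\sin{\left(2 \right)}}{4 e^{2}} + \frac{\cos{\left(2 \right)}}{4 e^{2}}.
Integral = F(3) - F(-1) = \frac{e^{6} \sin{\left(6 \right)}}{4} - \frac{\cos{\left(2 \right)}}{4 e^{2}} + \frac{\sin{\left(2 \right)}}{4 e^{2}} + \frac{e^{6} \cos{\left(6 \right)}}{4}.

Antiderivative: F(t) = \frac{\left(\sin{\left(2 t \right)} + \cos{\left(2 t \right)}\right) e^{2 t}}{4}; value = \frac{e^{6} \sin{\left(6 \right)}}{4} - \frac{\cos{\left(2 \right)}}{4 e^{2}} + \frac{\sin{\left(2 \right)}}{4 e^{2}} + \frac{e^{6} \cos{\left(6 \right)}}{4}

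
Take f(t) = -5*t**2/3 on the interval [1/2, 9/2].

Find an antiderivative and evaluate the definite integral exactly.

Antiderivative: F(t) = -5*t**3/9; value = -455/9

A first test for any F(t): its t-derivative must equal f(t) identically.
F(t) = -5*t**3/9 is an antiderivative of f.
Check: d/dt[-5*t**3/9] = -5*t**2/3 = f(t).
F(9/2) = -405/8; F(1/2) = -5/72.
Integral = F(9/2) - F(1/2) = -455/9.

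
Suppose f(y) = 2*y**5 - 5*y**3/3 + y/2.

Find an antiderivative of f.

An antiderivative is F(y) = y**6/3 - 5*y**4/12 + y**2/4.

The integrand splits into summands that can be handled one at a time.
Check: d/dy[y**6/3 - 5*y**4/12 + y**2/4] = 2*y**5 - 5*y**3/3 + y/2 = f(y).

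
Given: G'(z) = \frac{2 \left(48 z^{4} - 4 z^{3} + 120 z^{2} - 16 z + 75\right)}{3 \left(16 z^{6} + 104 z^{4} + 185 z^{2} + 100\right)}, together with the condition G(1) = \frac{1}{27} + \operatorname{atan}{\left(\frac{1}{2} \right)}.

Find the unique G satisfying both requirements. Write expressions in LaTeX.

G(z) = \operatorname{atan}{\left(\frac{z}{2} \right)} + \frac{1}{3 \left(4 z^{2} + 5\right)}

For G(z) to be correct, d/dz[G] must agree with the stated G'(z) identically.
A general antiderivative is \operatorname{atan}{\left(\frac{z}{2} \right)} + \frac{1}{3 \left(4 z^{2} + 5\right)} + C.
The condition gives C = \frac{1}{27} + \operatorname{atan}{\left(\frac{1}{2} \right)} - (\frac{1}{27} + \operatorname{atan}{\left(\frac{1}{2} \right)}) = 0.
So G(z) = \operatorname{atan}{\left(\frac{z}{2} \right)} + \frac{1}{3 \left(4 z^{2} + 5\right)}.
Check: d/dz[\operatorname{atan}{\left(\frac{z}{2} \right)} + \frac{1}{3 \left(4 z^{2} + 5\right)}] = \frac{96 z^{4} - 8 z^{3} + 240 z^{2} - 32 z + 150}{48 z^{6} + 312 z^{4} + 555 z^{2} + 300}, which equals G'(z).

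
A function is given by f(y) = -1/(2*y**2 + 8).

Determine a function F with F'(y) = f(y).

For F(y) to be correct the identity F'(y) - f(y) = 0 must hold.
Check: d/dy[-atan(y/2)/4] = -1/(2*y**2 + 8) = f(y).

An antiderivative is F(y) = -atan(y/2)/4.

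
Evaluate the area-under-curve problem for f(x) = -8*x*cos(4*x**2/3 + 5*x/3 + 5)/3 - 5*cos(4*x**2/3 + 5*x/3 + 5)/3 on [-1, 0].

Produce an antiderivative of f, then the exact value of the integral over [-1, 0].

Antiderivative: F(x) = -sin(4*x**2/3 + 5*x/3 + 5); value = sin(14/3) - sin(5)

f matches the chain-rule pattern g'(h)*h' with inner function h(x) = 4*x**2/3 + 5*x/3 + 5; substituting u = h(x) collapses the integral.
F(x) = -sin(4*x**2/3 + 5*x/3 + 5) is an antiderivative of f.
Check: d/dx[-sin(4*x**2/3 + 5*x/3 + 5)] = -8*x*cos(4*x**2/3 + 5*x/3 + 5)/3 - 5*cos(4*x**2/3 + 5*x/3 + 5)/3 = f(x).
F(0) = -sin(5); F(-1) = -sin(14/3).
Integral = F(0) - F(-1) = sin(14/3) - sin(5).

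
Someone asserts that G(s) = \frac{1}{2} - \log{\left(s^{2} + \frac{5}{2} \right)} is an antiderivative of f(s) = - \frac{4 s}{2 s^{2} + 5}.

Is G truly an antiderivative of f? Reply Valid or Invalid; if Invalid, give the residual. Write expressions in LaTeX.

d/ds[G] = - \frac{4 s}{2 s^{2} + 5}
This equals f(s) exactly, so the claim holds.

Valid - differentiating G returns exactly f.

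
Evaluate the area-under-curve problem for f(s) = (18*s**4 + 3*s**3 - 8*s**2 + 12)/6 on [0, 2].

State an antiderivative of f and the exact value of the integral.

Check any antiderivative F(s) by computing F'(s) and comparing it with f(s).
F(s) = 3*s**5/5 + s**4/8 - 4*s**3/9 + 2*s is an antiderivative of f.
Check: d/ds[3*s**5/5 + s**4/8 - 4*s**3/9 + 2*s] = 3*s**4 + s**3/2 - 4*s**2/3 + 2, which equals f(s).
F(2) = 974/45; F(0) = 0.
Integral = F(2) - F(0) = 974/45.

Antiderivative: F(s) = 3*s**5/5 + s**4/8 - 4*s**3/9 + 2*s; value = 974/45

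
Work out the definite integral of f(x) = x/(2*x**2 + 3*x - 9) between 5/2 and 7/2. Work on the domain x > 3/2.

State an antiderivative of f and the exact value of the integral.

Antiderivative: F(x) = log(x - 3/2)/6 + log(x + 3)/3; value = -log(11/2)/3 + log(2)/6 + log(13/2)/3

The denominator factors as (x + 3)*(2*x - 3); partial fractions split f into directly integrable pieces: 1/(3*(2*x - 3)) + 1/(3*(x + 3)).
F(x) = log(x - 3/2)/6 + log(x + 3)/3 is an antiderivative of f.
Check: d/dx[log(x - 3/2)/6 + log(x + 3)/3] = x/(2*x**2 + 3*x - 9) = f(x).
F(7/2) = log(2)/6 + log(13/2)/3; F(5/2) = log(11/2)/3.
Integral = F(7/2) - F(5/2) = -log(11/2)/3 + log(2)/6 + log(13/2)/3.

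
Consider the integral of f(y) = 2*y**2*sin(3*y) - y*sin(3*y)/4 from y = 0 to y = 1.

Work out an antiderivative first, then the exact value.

Antiderivative: F(y) = (-72*y**2*cos(3*y) + 48*y*sin(3*y) + 9*y*cos(3*y) - 3*sin(3*y) + 16*cos(3*y))/108; value = -4/27 + 5*sin(3)/12 - 47*cos(3)/108

Integrate term by term and add the pieces.
F(y) = (-72*y**2*cos(3*y) + 48*y*sin(3*y) + 9*y*cos(3*y) - 3*sin(3*y) + 16*cos(3*y))/108 is an antiderivative of f.
Check: d/dy[(-72*y**2*cos(3*y) + 48*y*sin(3*y) + 9*y*cos(3*y) - 3*sin(3*y) + 16*cos(3*y))/108] = 2*y**2*sin(3*y) - y*sin(3*y)/4 = f(y).
F(1) = 5*sin(3)/12 - 47*cos(3)/108; F(0) = 4/27.
Integral = F(1) - F(0) = -4/27 + 5*sin(3)/12 - 47*cos(3)/108.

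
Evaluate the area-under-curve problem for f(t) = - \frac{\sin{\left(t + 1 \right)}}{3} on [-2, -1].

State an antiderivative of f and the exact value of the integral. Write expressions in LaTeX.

Antiderivative: F(t) = \frac{\cos{\left(t + 1 \right)}}{3}; value = \frac{1}{3} - \frac{\cos{\left(1 \right)}}{3}

Recover f(t) by differentiating a candidate F(t); any mismatch rules it out.
F(t) = \frac{\cos{\left(t + 1 \right)}}{3} is an antiderivative of f.
Check: d/dt[\frac{\cos{\left(t + 1 \right)}}{3}] = - \frac{\sin{\left(t + 1 \right)}}{3} = f(t).
F(-1) = \frac{1}{3}; F(-2) = \frac{\cos{\left(1 \right)}}{3}.
Integral = F(-1) - F(-2) = \frac{1}{3} - \frac{\cos{\left(1 \right)}}{3}.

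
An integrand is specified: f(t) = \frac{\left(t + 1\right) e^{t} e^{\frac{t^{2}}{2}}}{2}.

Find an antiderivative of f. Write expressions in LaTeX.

An antiderivative is F(t) = \frac{e^{\frac{t^{2}}{2} + t}}{2}.

The substitution u = \frac{t^{2}}{2} + t works: f is exactly (dF/du)*(du/dt) for that inner function.
Check: d/dt[\frac{e^{\frac{t^{2}}{2} + t}}{2}] = \frac{t e^{t} e^{\frac{t^{2}}{2}}}{2} + \frac{e^{t} e^{\frac{t^{2}}{2}}}{2}, which equals f(t).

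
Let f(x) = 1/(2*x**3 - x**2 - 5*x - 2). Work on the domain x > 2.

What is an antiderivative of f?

The denominator factors as (x - 2)*(x + 1)*(2*x + 1); partial fractions split f into directly integrable pieces: -4/(5*(2*x + 1)) + 1/(3*(x + 1)) + 1/(15*(x - 2)).
Check: d/dx[log(x - 2)/15 - 2*log(x + 1/2)/5 + log(x + 1)/3] = 1/(2*x**3 - x**2 - 5*x - 2) = f(x).

An antiderivative is F(x) = log(x - 2)/15 - 2*log(x + 1/2)/5 + log(x + 1)/3.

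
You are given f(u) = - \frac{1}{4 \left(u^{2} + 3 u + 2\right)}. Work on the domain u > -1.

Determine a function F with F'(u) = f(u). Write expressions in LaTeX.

The denominator factors as 4 \left(u + 1\right) \left(u + 2\right); partial fractions split f into directly integrable pieces: \frac{1}{4 \left(u + 2\right)} - \frac{1}{4 \left(u + 1\right)}.
Check: d/du[- \frac{\log{\left(u + 1 \right)}}{4} + \frac{\log{\left(u + 2 \right)}}{4}] = - \frac{1}{4 u^{2} + 12 u + 8}, which equals f(u).

An antiderivative is F(u) = - \frac{\log{\left(u + 1 \right)}}{4} + \frac{\log{\left(u + 2 \right)}}{4}.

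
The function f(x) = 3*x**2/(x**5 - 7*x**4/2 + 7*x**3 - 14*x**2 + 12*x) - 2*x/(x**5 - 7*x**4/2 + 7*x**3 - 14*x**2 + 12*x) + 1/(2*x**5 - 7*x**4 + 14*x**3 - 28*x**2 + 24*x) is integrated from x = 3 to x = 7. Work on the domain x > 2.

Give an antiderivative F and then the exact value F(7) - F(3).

Factor the denominator (x*(x - 2)*(2*x - 3)*(x**2 + 4)) and decompose: f = -(79*x + 306)/(400*(x**2 + 4)) - 136/(75*(2*x - 3)) + 17/(16*(x - 2)) + 1/(24*x); each piece integrates to a log, atan, or power term.
F(x) = log(x)/24 + 17*log(x - 2)/16 - 68*log(x - 3/2)/75 - 79*log(x**2 + 4)/800 - 153*atan(x/2)/400 is an antiderivative of f.
Check: d/dx[log(x)/24 + 17*log(x - 2)/16 - 68*log(x - 3/2)/75 - 79*log(x**2 + 4)/800 - 153*atan(x/2)/400] = (6*x**2 - 4*x + 1)/(2*x**5 - 7*x**4 + 14*x**3 - 28*x**2 + 24*x), which equals f(x).
F(7) = -68*log(11/2)/75 - 153*atan(7/2)/400 - 79*log(53)/800 + log(7)/24 + 17*log(5)/16; F(3) = -153*atan(3/2)/400 - 68*log(3/2)/75 - 79*log(13)/800 + log(3)/24.
Integral = F(7) - F(3) = -68*log(11/2)/75 - 153*atan(7/2)/400 - 79*log(53)/800 - log(3)/24 + log(7)/24 + 79*log(13)/800 + 68*log(3/2)/75 + 153*atan(3/2)/400 + 17*log(5)/16.

Antiderivative: F(x) = log(x)/24 + 17*log(x - 2)/16 - 68*log(x - 3/2)/75 - 79*log(x**2 + 4)/800 - 153*atan(x/2)/400; value = -68*log(11/2)/75 - 153*atan(7/2)/400 - 79*log(53)/800 - log(3)/24 + log(7)/24 + 79*log(13)/800 + 68*log(3/2)/75 + 153*atan(3/2)/400 + 17*log(5)/16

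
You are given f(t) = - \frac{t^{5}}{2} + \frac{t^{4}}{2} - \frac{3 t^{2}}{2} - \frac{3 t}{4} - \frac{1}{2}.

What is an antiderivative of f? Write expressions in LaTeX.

Integrate term by term and add the pieces.
Check: d/dt[- \frac{t^{6}}{12} + \frac{t^{5}}{10} - \frac{t^{3}}{2} - \frac{3 t^{2}}{8} - \frac{t}{2}] = - \frac{t^{5}}{2} + \frac{t^{4}}{2} - \frac{3 t^{2}}{2} - \frac{3 t}{4} - \frac{1}{2} = f(t).

An antiderivative is F(t) = - \frac{t^{6}}{12} + \frac{t^{5}}{10} - \frac{t^{3}}{2} - \frac{3 t^{2}}{8} - \frac{t}{2}.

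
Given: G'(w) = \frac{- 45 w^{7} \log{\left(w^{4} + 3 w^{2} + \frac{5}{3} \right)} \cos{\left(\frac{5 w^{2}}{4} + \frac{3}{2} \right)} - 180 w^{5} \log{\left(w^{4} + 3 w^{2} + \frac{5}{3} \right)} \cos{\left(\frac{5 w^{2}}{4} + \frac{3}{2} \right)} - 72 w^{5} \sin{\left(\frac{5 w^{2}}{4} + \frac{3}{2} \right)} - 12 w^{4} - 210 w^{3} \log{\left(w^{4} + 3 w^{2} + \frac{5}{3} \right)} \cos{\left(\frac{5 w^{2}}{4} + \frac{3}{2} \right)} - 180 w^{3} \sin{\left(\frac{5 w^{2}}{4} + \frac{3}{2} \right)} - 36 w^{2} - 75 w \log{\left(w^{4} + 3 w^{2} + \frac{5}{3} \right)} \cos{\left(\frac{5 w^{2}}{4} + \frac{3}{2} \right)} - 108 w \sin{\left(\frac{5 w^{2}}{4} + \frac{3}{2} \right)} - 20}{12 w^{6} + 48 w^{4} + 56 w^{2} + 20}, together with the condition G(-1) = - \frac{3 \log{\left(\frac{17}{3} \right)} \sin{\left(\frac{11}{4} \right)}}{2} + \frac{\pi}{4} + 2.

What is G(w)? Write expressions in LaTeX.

G(w) = - \frac{3 \log{\left(w^{4} + 3 w^{2} + \frac{5}{3} \right)} \sin{\left(\frac{5 w^{2}}{4} + \frac{3}{2} \right)} + 2 \operatorname{atan}{\left(w \right)} - 4}{2}

The proposed G(w) is checked by its d/dw: the result must match the given G'(w).
A general antiderivative is - \frac{3 \log{\left(w^{4} + 3 w^{2} + \frac{5}{3} \right)} \sin{\left(\frac{5 w^{2}}{4} + \frac{3}{2} \right)}}{2} - \operatorname{atan}{\left(w \right)} + C.
The condition gives C = - \frac{3 \log{\left(\frac{17}{3} \right)} \sin{\left(\frac{11}{4} \right)}}{2} + \frac{\pi}{4} + 2 - (- \frac{3 \log{\left(\frac{17}{3} \right)} \sin{\left(\frac{11}{4} \right)}}{2} + \frac{\pi}{4}) = 2.
So G(w) = - \frac{3 \log{\left(w^{4} + 3 w^{2} + \frac{5}{3} \right)} \sin{\left(\frac{5 w^{2}}{4} + \frac{3}{2} \right)} + 2 \operatorname{atan}{\left(w \right)} - 4}{2}.
Check: d/dw[- \frac{3 \log{\left(w^{4} + 3 w^{2} + \frac{5}{3} \right)} \sin{\left(\frac{5 w^{2}}{4} + \frac{3}{2} \right)} + 2 \operatorname{atan}{\left(w \right)} - 4}{2}] = \frac{- 45 w^{7} \log{\left(w^{4} + 3 w^{2} + \frac{5}{3} \right)} \cos{\left(\frac{5 w^{2}}{4} + \frac{3}{2} \right)} - 180 w^{5} \log{\left(w^{4} + 3 w^{2} + \frac{5}{3} \right)} \cos{\left(\frac{5 w^{2}}{4} + \frac{3}{2} \right)} - 72 w^{5} \sin{\left(\frac{5 w^{2}}{4} + \frac{3}{2} \right)} - 12 w^{4} - 210 w^{3} \log{\left(w^{4} + 3 w^{2} + \frac{5}{3} \right)} \cos{\left(\frac{5 w^{2}}{4} + \frac{3}{2} \right)} - 180 w^{3} \sin{\left(\frac{5 w^{2}}{4} + \frac{3}{2} \right)} - 36 w^{2} - 75 w \log{\left(w^{4} + 3 w^{2} + \frac{5}{3} \right)} \cos{\left(\frac{5 w^{2}}{4} + \frac{3}{2} \right)} - 108 w \sin{\left(\frac{5 w^{2}}{4} + \frac{3}{2} \right)} - 20}{12 w^{6} + 48 w^{4} + 56 w^{2} + 20} = G'(w).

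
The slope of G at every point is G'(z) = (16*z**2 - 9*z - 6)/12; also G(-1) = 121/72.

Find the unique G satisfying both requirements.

For G(z) to be correct, d/dz[G] must agree with the stated G'(z) identically.
A general antiderivative is 4*z**3/9 - 3*z**2/8 - z/2 + C.
The condition gives C = 121/72 - (-23/72) = 2.
So G(z) = 4*z**3/9 - 3*z**2/8 - z/2 + 2.
Check: d/dz[4*z**3/9 - 3*z**2/8 - z/2 + 2] = 4*z**2/3 - 3*z/4 - 1/2, which equals G'(z).

G(z) = 4*z**3/9 - 3*z**2/8 - z/2 + 2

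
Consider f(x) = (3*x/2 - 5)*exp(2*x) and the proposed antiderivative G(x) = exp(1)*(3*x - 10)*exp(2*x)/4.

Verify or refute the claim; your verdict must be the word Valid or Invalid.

Invalid: d/dx[G] - f = -3*x*exp(2*x)/2 + 3*exp(1)*x*exp(2*x)/2 - 17*exp(1)*exp(2*x)/4 + 5*exp(2*x), which is not 0.

d/dx[G] = 3*exp(1)*x*exp(2*x)/2 - 17*exp(1)*exp(2*x)/4
d/dx[G] - f(x) = -3*x*exp(2*x)/2 + 3*exp(1)*x*exp(2*x)/2 - 17*exp(1)*exp(2*x)/4 + 5*exp(2*x) != 0.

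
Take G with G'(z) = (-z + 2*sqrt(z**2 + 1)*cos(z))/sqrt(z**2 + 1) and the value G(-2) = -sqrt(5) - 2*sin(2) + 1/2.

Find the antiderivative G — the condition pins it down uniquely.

The proposed G(z) is checked by its d/dz: the result must match the given G'(z).
A general antiderivative is -sqrt(z**2 + 1) + 2*sin(z) + C.
The condition gives C = -sqrt(5) - 2*sin(2) + 1/2 - (-sqrt(5) - 2*sin(2)) = 1/2.
So G(z) = (-2*sqrt(z**2 + 1) + 4*sin(z) + 1)/2.
Check: d/dz[(-2*sqrt(z**2 + 1) + 4*sin(z) + 1)/2] = (-z + 2*sqrt(z**2 + 1)*cos(z))/sqrt(z**2 + 1) = G'(z).

G(z) = (-2*sqrt(z**2 + 1) + 4*sin(z) + 1)/2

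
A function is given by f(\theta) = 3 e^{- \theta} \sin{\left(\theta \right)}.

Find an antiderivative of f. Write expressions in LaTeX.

An antiderivative is F(\theta) = - \frac{3 \left(\sin{\left(\theta \right)} + \cos{\left(\theta \right)}\right) e^{- \theta}}{2}.

Whatever form F(\theta) takes, F'(\theta) = f(\theta) is non-negotiable.
Check: d/d\theta[- \frac{3 \left(\sin{\left(\theta \right)} + \cos{\left(\theta \right)}\right) e^{- \theta}}{2}] = 3 e^{- \theta} \sin{\left(\theta \right)} = f(\theta).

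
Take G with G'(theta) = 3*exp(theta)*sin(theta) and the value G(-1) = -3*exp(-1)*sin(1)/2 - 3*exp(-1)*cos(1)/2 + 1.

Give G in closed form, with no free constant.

Check a candidate G(theta) by differentiating: d/dtheta[G] must match the given G'(theta).
A general antiderivative is 3*exp(theta)*sin(theta)/2 - 3*exp(theta)*cos(theta)/2 + C.
The condition gives C = -3*exp(-1)*sin(1)/2 - 3*exp(-1)*cos(1)/2 + 1 - (-3*exp(-1)*sin(1)/2 - 3*exp(-1)*cos(1)/2) = 1.
So G(theta) = (3*exp(theta)*sin(theta) - 3*exp(theta)*cos(theta) + 2)/2.
Check: d/dtheta[(3*exp(theta)*sin(theta) - 3*exp(theta)*cos(theta) + 2)/2] = 3*exp(theta)*sin(theta) = G'(theta).

G(theta) = (3*exp(theta)*sin(theta) - 3*exp(theta)*cos(theta) + 2)/2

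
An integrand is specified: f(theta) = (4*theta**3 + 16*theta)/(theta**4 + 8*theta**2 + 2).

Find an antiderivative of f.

An antiderivative is F(theta) = log(theta**4/2 + 4*theta**2 + 1).

The substitution u = theta**4/2 + 4*theta**2 + 1 works: f is exactly (dF/du)*(du/dtheta) for that inner function.
Check: d/dtheta[log(theta**4/2 + 4*theta**2 + 1)] = (4*theta**3 + 16*theta)/(theta**4 + 8*theta**2 + 2) = f(theta).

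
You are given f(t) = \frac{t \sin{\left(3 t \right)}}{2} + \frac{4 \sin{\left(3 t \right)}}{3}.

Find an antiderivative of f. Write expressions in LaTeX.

The integrand splits into summands that can be handled one at a time.
Check: d/dt[- \frac{t \cos{\left(3 t \right)}}{6} + \frac{\sin{\left(3 t \right)}}{18} - \frac{4 \cos{\left(3 t \right)}}{9}] = \frac{t \sin{\left(3 t \right)}}{2} + \frac{4 \sin{\left(3 t \right)}}{3} = f(t).

An antiderivative is F(t) = - \frac{t \cos{\left(3 t \right)}}{6} + \frac{\sin{\left(3 t \right)}}{18} - \frac{4 \cos{\left(3 t \right)}}{9}.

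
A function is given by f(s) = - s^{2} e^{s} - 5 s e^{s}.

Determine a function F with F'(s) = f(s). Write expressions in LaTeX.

Recognize the product-rule pattern: f = u'v + uv' with u = - s^{2} - 3 s + 3, v = e^{s}, so integration by parts undoes it.
Check: d/ds[\left(- s^{2} - 3 s + 3\right) e^{s}] = - s^{2} e^{s} - 5 s e^{s} = f(s).

An antiderivative is F(s) = \left(- s^{2} - 3 s + 3\right) e^{s}.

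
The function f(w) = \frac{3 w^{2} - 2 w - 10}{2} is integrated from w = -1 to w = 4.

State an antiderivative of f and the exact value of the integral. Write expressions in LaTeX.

Antiderivative: F(w) = \frac{w \left(w^{2} - w - 10\right)}{2}; value = 0

Recover f(w) by differentiating a candidate F(w); any mismatch rules it out.
F(w) = \frac{w \left(w^{2} - w - 10\right)}{2} is an antiderivative of f.
Check: d/dw[\frac{w \left(w^{2} - w - 10\right)}{2}] = \frac{3 w^{2}}{2} - w - 5, which equals f(w).
F(4) = 4; F(-1) = 4.
Integral = F(4) - F(-1) = 0.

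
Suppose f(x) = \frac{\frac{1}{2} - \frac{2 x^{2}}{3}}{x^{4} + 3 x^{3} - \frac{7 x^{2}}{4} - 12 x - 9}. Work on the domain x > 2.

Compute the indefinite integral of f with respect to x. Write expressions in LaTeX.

The denominator factors as 3 \left(x - 2\right) \left(x + 2\right) \left(2 x + 3\right)^{2}; partial fractions split f into directly integrable pieces: - \frac{208}{49 \left(2 x + 3\right)} + \frac{16}{7 \left(2 x + 3\right)^{2}} + \frac{13}{6 \left(x + 2\right)} - \frac{13}{294 \left(x - 2\right)}.
Check: d/dx[\frac{- 26 x \log{\left(x - 2 \right)} - 1248 x \log{\left(x + \frac{3}{2} \right)} + 1274 x \log{\left(x + 2 \right)} - 39 \log{\left(x - 2 \right)} - 1872 \log{\left(x + \frac{3}{2} \right)} + 1911 \log{\left(x + 2 \right)} - 336}{588 x + 882}] = \frac{6 - 8 x^{2}}{12 x^{4} + 36 x^{3} - 21 x^{2} - 144 x - 108}, which equals f(x).

F(x) = \frac{- 26 x \log{\left(x - 2 \right)} - 1248 x \log{\left(x + \frac{3}{2} \right)} + 1274 x \log{\left(x + 2 \right)} - 39 \log{\left(x - 2 \right)} - 1872 \log{\left(x + \frac{3}{2} \right)} + 1911 \log{\left(x + 2 \right)} - 336}{588 x + 882} + C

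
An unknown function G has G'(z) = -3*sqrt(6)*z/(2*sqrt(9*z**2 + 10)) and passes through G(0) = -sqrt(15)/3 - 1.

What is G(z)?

G(z) = (-sqrt(6)*sqrt(9*z**2 + 10) - 6)/6

G'(z) matches the chain-rule pattern g'(h)*h' with inner function h(z) = 3*z**2/2 + 5/3; substituting u = h(z) collapses the integral.
A general antiderivative is -sqrt(3*z**2/2 + 5/3) + C.
The condition gives C = -sqrt(15)/3 - 1 - (-sqrt(15)/3) = -1.
So G(z) = (-sqrt(6)*sqrt(9*z**2 + 10) - 6)/6.
Check: d/dz[(-sqrt(6)*sqrt(9*z**2 + 10) - 6)/6] = -3*sqrt(6)*z/(2*sqrt(9*z**2 + 10)) = G'(z).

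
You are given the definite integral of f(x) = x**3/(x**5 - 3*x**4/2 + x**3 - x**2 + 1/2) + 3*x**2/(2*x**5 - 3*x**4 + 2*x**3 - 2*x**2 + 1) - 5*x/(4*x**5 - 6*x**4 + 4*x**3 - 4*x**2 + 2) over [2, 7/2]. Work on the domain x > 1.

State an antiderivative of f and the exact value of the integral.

Antiderivative: F(x) = (160*(x - 1)*log(x - 1) + 56*(x - 1)*log(x + 1/2) - 108*(x - 1)*log(x**2 + 1) - 27*(x - 1)*atan(x) - 75)/(180*(x - 1)); value = -3*log(53/4)/5 - 3*atan(7/2)/20 + 3*atan(2)/20 + 1/4 + 14*log(4)/45 + 26*log(5/2)/45 + 3*log(5)/5

The denominator factors as 2*(x - 1)**2*(2*x + 1)*(x**2 + 1); partial fractions split f into directly integrable pieces: -3*(8*x + 1)/(20*(x**2 + 1)) + 28/(45*(2*x + 1)) + 8/(9*(x - 1)) + 5/(12*(x - 1)**2).
F(x) = (160*(x - 1)*log(x - 1) + 56*(x - 1)*log(x + 1/2) - 108*(x - 1)*log(x**2 + 1) - 27*(x - 1)*atan(x) - 75)/(180*(x - 1)) is an antiderivative of f.
Check: d/dx[(160*(x - 1)*log(x - 1) + 56*(x - 1)*log(x + 1/2) - 108*(x - 1)*log(x**2 + 1) - 27*(x - 1)*atan(x) - 75)/(180*(x - 1))] = (4*x**3 + 6*x**2 - 5*x)/(4*x**5 - 6*x**4 + 4*x**3 - 4*x**2 + 2), which equals f(x).
F(7/2) = -3*log(53/4)/5 - 3*atan(7/2)/20 - 1/6 + 14*log(4)/45 + 8*log(5/2)/9; F(2) = -3*log(5)/5 - 5/12 - 3*atan(2)/20 + 14*log(5/2)/45.
Integral = F(7/2) - F(2) = -3*log(53/4)/5 - 3*atan(7/2)/20 + 3*atan(2)/20 + 1/4 + 14*log(4)/45 + 26*log(5/2)/45 + 3*log(5)/5.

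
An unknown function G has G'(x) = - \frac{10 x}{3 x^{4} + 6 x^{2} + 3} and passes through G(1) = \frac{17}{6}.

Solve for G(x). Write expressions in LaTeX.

G(x) = \frac{6 x^{2} + 11}{3 \left(x^{2} + 1\right)}

The substitution u = 3 x^{2} + 3 works: G'(x) is exactly (dG/du)*(du/dx) for that inner function.
A general antiderivative is \frac{5}{3 x^{2} + 3} + C.
The condition gives C = \frac{17}{6} - (\frac{5}{6}) = 2.
So G(x) = \frac{6 x^{2} + 11}{3 \left(x^{2} + 1\right)}.
Check: d/dx[\frac{6 x^{2} + 11}{3 \left(x^{2} + 1\right)}] = - \frac{10 x}{3 x^{4} + 6 x^{2} + 3} = G'(x).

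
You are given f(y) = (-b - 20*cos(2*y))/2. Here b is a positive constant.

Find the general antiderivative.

F(y) = -b*y/2 - 5*sin(2*y) + C

A first test for any F(y): its y-derivative must equal f(y) identically.
Check: d/dy[-b*y/2 - 5*sin(2*y)] = -b/2 - 10*cos(2*y), which equals f(y).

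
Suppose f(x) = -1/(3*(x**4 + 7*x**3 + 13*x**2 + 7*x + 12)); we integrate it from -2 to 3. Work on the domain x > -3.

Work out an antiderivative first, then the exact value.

The denominator factors as 3*(x + 3)*(x + 4)*(x**2 + 1); partial fractions split f into directly integrable pieces: (7*x - 11)/(510*(x**2 + 1)) + 1/(51*(x + 4)) - 1/(30*(x + 3)).
F(x) = -(34*log(x + 3) - 20*log(x + 4) - 7*log(x**2 + 1) + 22*atan(x))/1020 is an antiderivative of f.
Check: d/dx[-(34*log(x + 3) - 20*log(x + 4) - 7*log(x**2 + 1) + 22*atan(x))/1020] = -1/(3*x**4 + 21*x**3 + 39*x**2 + 21*x + 36), which equals f(x).
F(3) = -log(6)/30 - 11*atan(3)/510 + 7*log(10)/1020 + log(7)/51; F(-2) = 7*log(5)/1020 + log(2)/51 + 11*atan(2)/510.
Integral = F(3) - F(-2) = -log(6)/30 - 11*atan(3)/510 - 11*atan(2)/510 - log(2)/51 - 7*log(5)/1020 + 7*log(10)/1020 + log(7)/51.

Antiderivative: F(x) = -(34*log(x + 3) - 20*log(x + 4) - 7*log(x**2 + 1) + 22*atan(x))/1020; value = -log(6)/30 - 11*atan(3)/510 - 11*atan(2)/510 - log(2)/51 - 7*log(5)/1020 + 7*log(10)/1020 + log(7)/51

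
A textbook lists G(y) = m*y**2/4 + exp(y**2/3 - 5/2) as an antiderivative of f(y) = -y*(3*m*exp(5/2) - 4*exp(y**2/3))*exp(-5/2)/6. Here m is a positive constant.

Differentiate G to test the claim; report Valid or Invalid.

d/dy[G] = m*y/2 + 2*y*exp(-5/2)*exp(y**2/3)/3
d/dy[G] - f(y) = m*y != 0.

Invalid: d/dy[G] - f = m*y, which is not 0.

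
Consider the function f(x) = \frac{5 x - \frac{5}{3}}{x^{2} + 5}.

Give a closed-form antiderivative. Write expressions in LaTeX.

Differentiate the proposed F(x) back; it has to land on f(x) exactly.
Check: d/dx[\frac{5 \log{\left(x^{2} + 5 \right)}}{2} - \frac{\sqrt{5} \operatorname{atan}{\left(\frac{\sqrt{5} x}{5} \right)}}{3}] = \frac{15 x - 5}{3 x^{2} + 15}, which equals f(x).

An antiderivative is F(x) = \frac{5 \log{\left(x^{2} + 5 \right)}}{2} - \frac{\sqrt{5} \operatorname{atan}{\left(\frac{\sqrt{5} x}{5} \right)}}{3}.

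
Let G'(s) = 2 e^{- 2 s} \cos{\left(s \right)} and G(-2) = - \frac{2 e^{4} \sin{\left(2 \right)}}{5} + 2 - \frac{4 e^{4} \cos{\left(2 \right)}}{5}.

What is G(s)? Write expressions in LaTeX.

G(s) = \frac{2 \left(5 e^{2 s} + \sin{\left(s \right)} - 2 \cos{\left(s \right)}\right) e^{- 2 s}}{5}

Any candidate G(s) must reproduce the stated G'(s) exactly.
A general antiderivative is \frac{2 e^{- 2 s} \sin{\left(s \right)}}{5} - \frac{4 e^{- 2 s} \cos{\left(s \right)}}{5} + C.
The condition gives C = - \frac{2 e^{4} \sin{\left(2 \right)}}{5} + 2 - \frac{4 e^{4} \cos{\left(2 \right)}}{5} - (- \frac{2 e^{4} \sin{\left(2 \right)}}{5} - \frac{4 e^{4} \cos{\left(2 \right)}}{5}) = 2.
So G(s) = \frac{2 \left(5 e^{2 s} + \sin{\left(s \right)} - 2 \cos{\left(s \right)}\right) e^{- 2 s}}{5}.
Check: d/ds[\frac{2 \left(5 e^{2 s} + \sin{\left(s \right)} - 2 \cos{\left(s \right)}\right) e^{- 2 s}}{5}] = 2 e^{- 2 s} \cos{\left(s \right)} = G'(s).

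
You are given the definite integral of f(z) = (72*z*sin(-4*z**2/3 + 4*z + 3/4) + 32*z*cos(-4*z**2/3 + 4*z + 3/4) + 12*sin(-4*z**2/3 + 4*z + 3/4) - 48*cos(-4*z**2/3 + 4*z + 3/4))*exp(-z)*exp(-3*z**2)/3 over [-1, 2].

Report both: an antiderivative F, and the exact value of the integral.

Recognize the product-rule pattern: f = u'v + uv' with u = -4*exp(-3*z**2 - z), v = sin(-4*z**2/3 + 4*z + 3/4), so integration by parts undoes it.
F(z) = -4*exp(-3*z**2 - z)*sin(-4*z**2/3 + 4*z + 3/4) is an antiderivative of f.
Check: d/dz[-4*exp(-3*z**2 - z)*sin(-4*z**2/3 + 4*z + 3/4)] = (72*z*sin(-4*z**2/3 + 4*z + 3/4) + 32*z*cos(-4*z**2/3 + 4*z + 3/4) + 12*sin(-4*z**2/3 + 4*z + 3/4) - 48*cos(-4*z**2/3 + 4*z + 3/4))*exp(-z)*exp(-3*z**2)/3 = f(z).
F(2) = -4*exp(-14)*sin(41/12); F(-1) = 4*exp(-2)*sin(55/12).
Integral = F(2) - F(-1) = -4*exp(-14)*sin(41/12) - 4*exp(-2)*sin(55/12).

Antiderivative: F(z) = -4*exp(-3*z**2 - z)*sin(-4*z**2/3 + 4*z + 3/4); value = -4*exp(-14)*sin(41/12) - 4*exp(-2)*sin(55/12)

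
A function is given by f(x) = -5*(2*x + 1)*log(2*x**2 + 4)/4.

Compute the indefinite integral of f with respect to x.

A candidate is checked by its d/dx: the result must match f(x).
Check: d/dx[-5*(x**2*log(2*x**2 + 4) - x**2 + x*log(2*x**2 + 4) - 2*x + 2*log(x**2 + 2) + 2*sqrt(2)*atan(sqrt(2)*x/2))/4] = -5*x*log(x**2 + 2)/2 - 5*x*log(2)/2 - 5*log(x**2 + 2)/4 - 5*log(2)/4, which equals f(x).

F(x) = -5*(x**2*log(2*x**2 + 4) - x**2 + x*log(2*x**2 + 4) - 2*x + 2*log(x**2 + 2) + 2*sqrt(2)*atan(sqrt(2)*x/2))/4 + C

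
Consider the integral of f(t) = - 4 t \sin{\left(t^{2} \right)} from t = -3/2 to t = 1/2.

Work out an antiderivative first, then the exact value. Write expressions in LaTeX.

Antiderivative: F(t) = 2 \cos{\left(t^{2} \right)}; value = - 2 \cos{\left(\frac{9}{4} \right)} + 2 \cos{\left(\frac{1}{4} \right)}

A first test for any F(t): its t-derivative must equal f(t) identically.
F(t) = 2 \cos{\left(t^{2} \right)} is an antiderivative of f.
Check: d/dt[2 \cos{\left(t^{2} \right)}] = - 4 t \sin{\left(t^{2} \right)} = f(t).
F(1/2) = 2 \cos{\left(\frac{1}{4} \right)}; F(-3/2) = 2 \cos{\left(\frac{9}{4} \right)}.
Integral = F(1/2) - F(-3/2) = - 2 \cos{\left(\frac{9}{4} \right)} + 2 \cos{\left(\frac{1}{4} \right)}.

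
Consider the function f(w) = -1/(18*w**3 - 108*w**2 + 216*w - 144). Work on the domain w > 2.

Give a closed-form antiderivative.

An antiderivative is F(w) = 1/(36*w**2 - 144*w + 144).

For F(w) to be correct the identity F'(w) - f(w) = 0 must hold.
Check: d/dw[1/(36*w**2 - 144*w + 144)] = -1/(18*w**3 - 108*w**2 + 216*w - 144) = f(w).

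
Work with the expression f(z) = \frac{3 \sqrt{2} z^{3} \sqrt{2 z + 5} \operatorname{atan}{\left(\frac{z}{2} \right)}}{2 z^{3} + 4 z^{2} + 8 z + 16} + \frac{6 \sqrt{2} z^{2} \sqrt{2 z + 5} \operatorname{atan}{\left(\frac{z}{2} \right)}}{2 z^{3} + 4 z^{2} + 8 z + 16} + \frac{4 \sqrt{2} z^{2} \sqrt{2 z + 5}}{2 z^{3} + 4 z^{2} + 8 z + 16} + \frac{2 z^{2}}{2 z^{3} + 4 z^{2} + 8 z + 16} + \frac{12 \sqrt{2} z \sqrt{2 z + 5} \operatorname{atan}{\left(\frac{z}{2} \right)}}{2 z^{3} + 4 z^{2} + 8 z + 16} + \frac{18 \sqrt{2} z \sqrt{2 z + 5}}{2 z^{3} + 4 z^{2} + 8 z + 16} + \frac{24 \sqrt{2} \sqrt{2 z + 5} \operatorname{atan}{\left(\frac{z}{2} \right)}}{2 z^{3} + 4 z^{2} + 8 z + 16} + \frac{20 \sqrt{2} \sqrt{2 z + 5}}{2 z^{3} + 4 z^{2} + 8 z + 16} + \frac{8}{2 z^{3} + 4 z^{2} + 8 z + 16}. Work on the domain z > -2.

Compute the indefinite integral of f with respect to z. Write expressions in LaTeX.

The integrand splits into summands that can be handled one at a time.
Check: d/dz[\frac{\sqrt{2} \left(2 z \sqrt{2 z + 5} \operatorname{atan}{\left(\frac{z}{2} \right)} + 5 \sqrt{2 z + 5} \operatorname{atan}{\left(\frac{z}{2} \right)} + \sqrt{2} \log{\left(\frac{z}{2} + 1 \right)} + \sqrt{2} \log{\left(3 \right)}\right)}{2}] = \frac{6 \sqrt{2} z^{4} \operatorname{atan}{\left(\frac{z}{2} \right)} + 27 \sqrt{2} z^{3} \operatorname{atan}{\left(\frac{z}{2} \right)} + 8 \sqrt{2} z^{3} + 2 z^{2} \sqrt{2 z + 5} + 54 \sqrt{2} z^{2} \operatorname{atan}{\left(\frac{z}{2} \right)} + 56 \sqrt{2} z^{2} + 108 \sqrt{2} z \operatorname{atan}{\left(\frac{z}{2} \right)} + 130 \sqrt{2} z + 8 \sqrt{2 z + 5} + 120 \sqrt{2} \operatorname{atan}{\left(\frac{z}{2} \right)} + 100 \sqrt{2}}{2 z^{3} \sqrt{2 z + 5} + 4 z^{2} \sqrt{2 z + 5} + 8 z \sqrt{2 z + 5} + 16 \sqrt{2 z + 5}}, which equals f(z).

F(z) = \frac{\sqrt{2} \left(2 z \sqrt{2 z + 5} \operatorname{atan}{\left(\frac{z}{2} \right)} + 5 \sqrt{2 z + 5} \operatorname{atan}{\left(\frac{z}{2} \right)} + \sqrt{2} \log{\left(\frac{z}{2} + 1 \right)} + \sqrt{2} \log{\left(3 \right)}\right)}{2} + C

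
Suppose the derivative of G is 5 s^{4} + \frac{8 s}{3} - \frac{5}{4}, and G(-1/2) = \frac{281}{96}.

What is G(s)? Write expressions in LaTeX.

G(s) = \frac{12 s^{5} + 16 s^{2} - 15 s + 24}{12}

Integrate term by term and add the pieces.
A general antiderivative is s^{5} + \frac{4 s^{2}}{3} - \frac{5 s}{4} + 1 + C.
The condition gives C = \frac{281}{96} - (\frac{185}{96}) = 1.
So G(s) = \frac{12 s^{5} + 16 s^{2} - 15 s + 24}{12}.
Check: d/ds[\frac{12 s^{5} + 16 s^{2} - 15 s + 24}{12}] = 5 s^{4} + \frac{8 s}{3} - \frac{5}{4} = G'(s).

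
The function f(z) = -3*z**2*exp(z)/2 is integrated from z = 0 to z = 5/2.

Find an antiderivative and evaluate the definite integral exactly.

f has the shape u'v + uv' for u = -3*z**2/2 + 3*z - 3 and v = exp(z) — it is the derivative of the product u*v.
F(z) = -3*(z**2 - 2*z + 2)*exp(z)/2 is an antiderivative of f.
Check: d/dz[-3*(z**2 - 2*z + 2)*exp(z)/2] = -3*z**2*exp(z)/2 = f(z).
F(5/2) = -39*exp(5/2)/8; F(0) = -3.
Integral = F(5/2) - F(0) = 3 - 39*exp(5/2)/8.

Antiderivative: F(z) = -3*(z**2 - 2*z + 2)*exp(z)/2; value = 3 - 39*exp(5/2)/8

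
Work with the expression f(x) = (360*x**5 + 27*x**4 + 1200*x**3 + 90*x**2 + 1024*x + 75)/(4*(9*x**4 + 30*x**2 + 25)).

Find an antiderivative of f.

A candidate is checked by its d/dx: the result must match f(x).
Check: d/dx[5*x**2 + 3*x/4 - 1/(2*(3*x**2/2 + 5/2))] = (360*x**5 + 27*x**4 + 1200*x**3 + 90*x**2 + 1024*x + 75)/(36*x**4 + 120*x**2 + 100), which equals f(x).

An antiderivative is F(x) = 5*x**2 + 3*x/4 - 1/(2*(3*x**2/2 + 5/2)).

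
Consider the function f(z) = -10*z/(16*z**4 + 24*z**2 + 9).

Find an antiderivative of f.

An antiderivative is F(z) = 5/(4*(4*z**2 + 3)).

f matches the chain-rule pattern g'(h)*h' with inner function h(z) = 4*z**2 + 3; substituting u = h(z) collapses the integral.
Check: d/dz[5/(4*(4*z**2 + 3))] = -10*z/(16*z**4 + 24*z**2 + 9) = f(z).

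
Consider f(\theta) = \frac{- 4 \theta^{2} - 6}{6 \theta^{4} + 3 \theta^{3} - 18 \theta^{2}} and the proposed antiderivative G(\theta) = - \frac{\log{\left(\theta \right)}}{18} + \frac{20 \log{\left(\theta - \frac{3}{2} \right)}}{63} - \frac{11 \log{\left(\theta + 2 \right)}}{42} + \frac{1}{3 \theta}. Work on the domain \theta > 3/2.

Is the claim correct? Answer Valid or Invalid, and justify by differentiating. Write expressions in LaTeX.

Invalid: d/d\theta[G] - f = \frac{8 \theta^{2} + 12}{6 \theta^{4} + 3 \theta^{3} - 18 \theta^{2}}, which is not 0.

d/d\theta[G] = \frac{4 \theta^{2} + 6}{6 \theta^{4} + 3 \theta^{3} - 18 \theta^{2}}
d/d\theta[G] - f(\theta) = \frac{8 \theta^{2} + 12}{6 \theta^{4} + 3 \theta^{3} - 18 \theta^{2}} != 0.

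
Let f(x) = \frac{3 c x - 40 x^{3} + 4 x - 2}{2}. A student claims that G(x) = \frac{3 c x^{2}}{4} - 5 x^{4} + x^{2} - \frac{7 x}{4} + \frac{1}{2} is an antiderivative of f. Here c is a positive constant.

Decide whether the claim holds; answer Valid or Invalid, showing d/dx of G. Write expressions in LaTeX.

d/dx[G] = \frac{3 c x}{2} - 20 x^{3} + 2 x - \frac{7}{4}
d/dx[G] - f(x) = - \frac{3}{4} != 0.

Invalid: d/dx[G] - f = - \frac{3}{4}, which is not 0.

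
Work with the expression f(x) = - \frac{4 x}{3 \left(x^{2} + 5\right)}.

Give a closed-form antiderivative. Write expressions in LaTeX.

The substitution u = x^{2} + 5 works: f is exactly (dF/du)*(du/dx) for that inner function.
Check: d/dx[- \frac{2 \log{\left(x^{2} + 5 \right)}}{3}] = - \frac{4 x}{3 x^{2} + 15}, which equals f(x).

An antiderivative is F(x) = - \frac{2 \log{\left(x^{2} + 5 \right)}}{3}.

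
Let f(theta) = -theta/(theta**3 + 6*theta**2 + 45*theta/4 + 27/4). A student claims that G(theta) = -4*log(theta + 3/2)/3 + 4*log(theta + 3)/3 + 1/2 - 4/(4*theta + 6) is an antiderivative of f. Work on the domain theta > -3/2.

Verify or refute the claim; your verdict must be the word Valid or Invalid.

d/dtheta[G] = -4*theta/(4*theta**3 + 24*theta**2 + 45*theta + 27)
This equals f(theta) exactly, so the claim holds.

Valid. The derivative of G reproduces f.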